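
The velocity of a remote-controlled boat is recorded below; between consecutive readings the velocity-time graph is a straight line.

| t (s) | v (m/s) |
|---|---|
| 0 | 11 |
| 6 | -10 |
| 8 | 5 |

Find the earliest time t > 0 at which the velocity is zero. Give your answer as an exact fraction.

v changes sign on 0–6 s (from 11 to -10); the graph is linear there, so v = 0 at t = 0 + (-11)·(6 − 0)/(-10 − 11) = 22/7 s.

t = 22/7 s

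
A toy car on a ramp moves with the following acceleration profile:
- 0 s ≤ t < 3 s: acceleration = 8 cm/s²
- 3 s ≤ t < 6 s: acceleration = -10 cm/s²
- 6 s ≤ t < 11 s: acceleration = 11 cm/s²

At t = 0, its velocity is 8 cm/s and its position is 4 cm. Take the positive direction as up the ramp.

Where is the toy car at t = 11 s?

262.5 cm

On each constant-a segment, Δv = aΔt and Δx = v₀Δt + ½aΔt²; chain segment to segment.
0–3 s: v starts 8 cm/s; Δx = 8·3 + ½·8·3² = 60 cm; v ends 32 cm/s.
3–6 s: v starts 32 cm/s; Δx = 32·3 + ½·-10·3² = 51 cm; v ends 2 cm/s.
6–11 s: v starts 2 cm/s; Δx = 2·5 + ½·11·5² = 147.5 cm; v ends 57 cm/s.
x(11) = 4 + Σ Δx = 262.5 cm.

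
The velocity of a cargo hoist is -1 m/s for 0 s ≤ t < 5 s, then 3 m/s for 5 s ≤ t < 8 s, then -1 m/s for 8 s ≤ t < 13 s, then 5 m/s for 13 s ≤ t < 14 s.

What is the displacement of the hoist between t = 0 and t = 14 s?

4 m

Net displacement equals the area under the velocity-time graph (areas below the axis count negative).
0–5 s: -1 × 5 = -5 m
5–8 s: 3 × 3 = 9 m
8–13 s: -1 × 5 = -5 m
13–14 s: 5 × 1 = 5 m
Net displacement = 4 m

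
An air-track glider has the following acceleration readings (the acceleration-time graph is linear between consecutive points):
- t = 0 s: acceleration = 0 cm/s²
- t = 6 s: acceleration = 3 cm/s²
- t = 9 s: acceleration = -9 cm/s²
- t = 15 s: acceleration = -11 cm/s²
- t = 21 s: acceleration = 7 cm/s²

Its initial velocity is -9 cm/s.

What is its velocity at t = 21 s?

-81 cm/s

Δv equals the area under the a-t graph; then v = v₀ + Δv.
0–6 s: ½(0 + 3)(6) = 9 cm/s
6–9 s: ½(3 + -9)(3) = -9 cm/s
9–15 s: ½(-9 + -11)(6) = -60 cm/s
15–21 s: ½(-11 + 7)(6) = -12 cm/s
Δv = -72 cm/s, so v(21) = -9 + (-72) = -81 cm/s.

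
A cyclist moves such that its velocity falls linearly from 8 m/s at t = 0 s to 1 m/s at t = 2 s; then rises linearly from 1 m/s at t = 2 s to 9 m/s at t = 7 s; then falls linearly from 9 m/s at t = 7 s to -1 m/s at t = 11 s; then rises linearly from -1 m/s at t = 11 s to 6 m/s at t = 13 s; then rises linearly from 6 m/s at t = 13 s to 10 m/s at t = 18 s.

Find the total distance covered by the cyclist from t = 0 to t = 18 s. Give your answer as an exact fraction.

Total distance travelled is ∫|v| dt — sum the magnitudes of each area piece.
0–2 s: |½(8 + 1)(2)| = 9 m
2–7 s: |½(1 + 9)(5)| = 25 m
7–11 s: v = 0 at t = 10.6 s; triangle areas 16.2 + 0.2 = 16.4 m
11–13 s: v = 0 at t = 79/7 s; triangle areas 1/7 + 36/7 = 37/7 m
13–18 s: |½(6 + 10)(5)| = 40 m
Total distance = 3349/35 m

3349/35 m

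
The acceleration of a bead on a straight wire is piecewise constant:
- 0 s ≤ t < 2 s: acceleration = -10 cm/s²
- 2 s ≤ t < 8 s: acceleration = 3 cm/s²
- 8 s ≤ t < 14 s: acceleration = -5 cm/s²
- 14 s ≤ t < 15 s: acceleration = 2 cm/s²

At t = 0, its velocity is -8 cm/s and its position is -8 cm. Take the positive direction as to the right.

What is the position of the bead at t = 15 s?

On each constant-a segment, Δv = aΔt and Δx = v₀Δt + ½aΔt²; chain segment to segment.
0–2 s: v starts -8 cm/s; Δx = -8·2 + ½·-10·2² = -36 cm; v ends -28 cm/s.
2–8 s: v starts -28 cm/s; Δx = -28·6 + ½·3·6² = -114 cm; v ends -10 cm/s.
8–14 s: v starts -10 cm/s; Δx = -10·6 + ½·-5·6² = -150 cm; v ends -40 cm/s.
14–15 s: v starts -40 cm/s; Δx = -40·1 + ½·2·1² = -39 cm; v ends -38 cm/s.
x(15) = -8 + Σ Δx = -347 cm.

-347 cm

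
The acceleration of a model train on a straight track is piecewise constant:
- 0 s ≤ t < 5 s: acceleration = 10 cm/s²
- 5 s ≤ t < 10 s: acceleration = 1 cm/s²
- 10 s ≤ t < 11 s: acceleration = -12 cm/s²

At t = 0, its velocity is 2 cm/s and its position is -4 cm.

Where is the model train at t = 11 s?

454.5 cm

On each constant-a segment, Δv = aΔt and Δx = v₀Δt + ½aΔt²; chain segment to segment.
0–5 s: v starts 2 cm/s; Δx = 2·5 + ½·10·5² = 135 cm; v ends 52 cm/s.
5–10 s: v starts 52 cm/s; Δx = 52·5 + ½·1·5² = 272.5 cm; v ends 57 cm/s.
10–11 s: v starts 57 cm/s; Δx = 57·1 + ½·-12·1² = 51 cm; v ends 45 cm/s.
x(11) = -4 + Σ Δx = 454.5 cm.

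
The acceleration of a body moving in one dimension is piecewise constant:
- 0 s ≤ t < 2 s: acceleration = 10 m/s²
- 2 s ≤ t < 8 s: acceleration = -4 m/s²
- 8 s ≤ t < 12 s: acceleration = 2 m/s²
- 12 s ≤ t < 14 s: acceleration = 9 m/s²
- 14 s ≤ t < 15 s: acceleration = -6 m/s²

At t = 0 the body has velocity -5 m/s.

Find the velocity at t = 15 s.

11 m/s

Δv equals the area under the a-t graph; then v = v₀ + Δv.
0–2 s: 10 × 2 = 20 m/s
2–8 s: -4 × 6 = -24 m/s
8–12 s: 2 × 4 = 8 m/s
12–14 s: 9 × 2 = 18 m/s
14–15 s: -6 × 1 = -6 m/s
Δv = 16 m/s, so v(15) = -5 + (16) = 11 m/s.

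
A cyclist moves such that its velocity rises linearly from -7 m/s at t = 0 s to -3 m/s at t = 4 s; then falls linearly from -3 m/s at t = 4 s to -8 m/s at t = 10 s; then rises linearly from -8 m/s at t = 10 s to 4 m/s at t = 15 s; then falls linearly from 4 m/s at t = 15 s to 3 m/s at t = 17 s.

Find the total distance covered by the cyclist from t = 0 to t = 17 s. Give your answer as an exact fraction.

230/3 m

Distance (not displacement) is the total path length: add the absolute areas under v-t.
0–4 s: |½(-7 + -3)(4)| = 20 m
4–10 s: |½(-3 + -8)(6)| = 33 m
10–15 s: v = 0 at t = 40/3 s; triangle areas 40/3 + 10/3 = 50/3 m
15–17 s: |½(4 + 3)(2)| = 7 m
Total distance = 230/3 m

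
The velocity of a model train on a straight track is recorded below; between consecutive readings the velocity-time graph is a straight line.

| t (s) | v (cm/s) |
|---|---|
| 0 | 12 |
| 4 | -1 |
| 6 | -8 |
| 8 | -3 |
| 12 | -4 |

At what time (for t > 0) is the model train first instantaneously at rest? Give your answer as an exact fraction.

v changes sign on 0–4 s (from 12 to -1); the graph is linear there, so v = 0 at t = 0 + (-12)·(4 − 0)/(-1 − 12) = 48/13 s.

t = 48/13 s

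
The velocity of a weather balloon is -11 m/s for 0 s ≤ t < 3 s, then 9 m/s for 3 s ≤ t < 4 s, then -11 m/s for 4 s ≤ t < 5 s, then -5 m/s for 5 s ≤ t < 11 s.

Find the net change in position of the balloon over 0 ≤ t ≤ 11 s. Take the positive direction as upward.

-65 m

Net displacement equals the area under the velocity-time graph (areas below the axis count negative).
0–3 s: -11 × 3 = -33 m
3–4 s: 9 × 1 = 9 m
4–5 s: -11 × 1 = -11 m
5–11 s: -5 × 6 = -30 m
Net displacement = -65 m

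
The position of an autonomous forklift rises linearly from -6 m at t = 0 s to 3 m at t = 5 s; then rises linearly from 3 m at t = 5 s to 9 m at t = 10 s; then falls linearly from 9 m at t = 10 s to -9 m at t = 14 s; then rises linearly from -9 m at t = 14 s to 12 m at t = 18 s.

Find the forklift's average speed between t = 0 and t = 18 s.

Average speed = (total path length)/(elapsed time); on a piecewise-linear x-t graph the path length is Σ|Δx|.
0–5 s: |Δx| = |3 − -6| = 9 m
5–10 s: |Δx| = |9 − 3| = 6 m
10–14 s: |Δx| = |-9 − 9| = 18 m
14–18 s: |Δx| = |12 − -9| = 21 m
Total path = 54 m; average speed = 54/18 = 3 m/s.

3 m/s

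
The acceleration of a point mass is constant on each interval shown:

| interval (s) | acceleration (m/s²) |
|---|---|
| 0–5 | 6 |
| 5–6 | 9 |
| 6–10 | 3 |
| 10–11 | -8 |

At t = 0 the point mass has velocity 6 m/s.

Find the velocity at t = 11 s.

Δv equals the area under the a-t graph; then v = v₀ + Δv.
0–5 s: 6 × 5 = 30 m/s
5–6 s: 9 × 1 = 9 m/s
6–10 s: 3 × 4 = 12 m/s
10–11 s: -8 × 1 = -8 m/s
Δv = 43 m/s, so v(11) = 6 + (43) = 49 m/s.

49 m/s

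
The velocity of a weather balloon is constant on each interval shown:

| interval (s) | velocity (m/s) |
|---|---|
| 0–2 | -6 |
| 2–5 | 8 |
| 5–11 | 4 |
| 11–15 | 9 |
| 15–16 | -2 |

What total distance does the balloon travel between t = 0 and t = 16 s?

98 m

Distance (not displacement) is the total path length: add the absolute areas under v-t.
0–2 s: |-6| × 2 = 12 m
2–5 s: |8| × 3 = 24 m
5–11 s: |4| × 6 = 24 m
11–15 s: |9| × 4 = 36 m
15–16 s: |-2| × 1 = 2 m
Total distance = 98 m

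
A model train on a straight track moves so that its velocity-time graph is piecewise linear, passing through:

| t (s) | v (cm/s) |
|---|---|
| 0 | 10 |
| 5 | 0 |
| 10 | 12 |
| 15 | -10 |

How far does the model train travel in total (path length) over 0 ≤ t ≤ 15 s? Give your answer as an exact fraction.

Distance (not displacement) is the total path length: add the absolute areas under v-t.
0–5 s: |½(10 + 0)(5)| = 25 cm
5–10 s: |½(0 + 12)(5)| = 30 cm
10–15 s: v = 0 at t = 140/11 s; triangle areas 180/11 + 125/11 = 305/11 cm
Total distance = 910/11 cm

910/11 cm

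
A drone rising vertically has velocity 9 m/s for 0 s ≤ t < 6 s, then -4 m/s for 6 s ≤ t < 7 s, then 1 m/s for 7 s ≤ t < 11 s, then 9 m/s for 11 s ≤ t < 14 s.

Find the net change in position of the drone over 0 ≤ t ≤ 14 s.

Net displacement equals the area under the velocity-time graph (areas below the axis count negative).
0–6 s: 9 × 6 = 54 m
6–7 s: -4 × 1 = -4 m
7–11 s: 1 × 4 = 4 m
11–14 s: 9 × 3 = 27 m
Net displacement = 81 m

81 m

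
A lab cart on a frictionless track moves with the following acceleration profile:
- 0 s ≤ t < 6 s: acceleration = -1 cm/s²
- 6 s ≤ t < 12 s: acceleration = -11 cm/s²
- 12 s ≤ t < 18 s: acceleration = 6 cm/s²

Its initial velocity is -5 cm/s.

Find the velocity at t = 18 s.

Δv equals the area under the a-t graph; then v = v₀ + Δv.
0–6 s: -1 × 6 = -6 cm/s
6–12 s: -11 × 6 = -66 cm/s
12–18 s: 6 × 6 = 36 cm/s
Δv = -36 cm/s, so v(18) = -5 + (-36) = -41 cm/s.

-41 cm/s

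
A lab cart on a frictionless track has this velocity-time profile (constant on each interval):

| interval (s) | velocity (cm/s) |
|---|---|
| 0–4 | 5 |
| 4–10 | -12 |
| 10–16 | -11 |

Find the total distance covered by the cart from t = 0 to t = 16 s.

158 cm

Total distance travelled is ∫|v| dt — sum the magnitudes of each area piece.
0–4 s: |5| × 4 = 20 cm
4–10 s: |-12| × 6 = 72 cm
10–16 s: |-11| × 6 = 66 cm
Total distance = 158 cm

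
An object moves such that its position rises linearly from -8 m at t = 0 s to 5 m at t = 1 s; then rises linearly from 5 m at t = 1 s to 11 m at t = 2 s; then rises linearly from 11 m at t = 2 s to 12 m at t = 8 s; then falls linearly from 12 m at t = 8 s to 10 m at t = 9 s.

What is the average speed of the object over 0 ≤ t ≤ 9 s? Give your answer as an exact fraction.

22/9 m/s

Average speed = (total path length)/(elapsed time); on a piecewise-linear x-t graph the path length is Σ|Δx|.
0–1 s: |Δx| = |5 − -8| = 13 m
1–2 s: |Δx| = |11 − 5| = 6 m
2–8 s: |Δx| = |12 − 11| = 1 m
8–9 s: |Δx| = |10 − 12| = 2 m
Total path = 22 m; average speed = 22/9 = 22/9 m/s.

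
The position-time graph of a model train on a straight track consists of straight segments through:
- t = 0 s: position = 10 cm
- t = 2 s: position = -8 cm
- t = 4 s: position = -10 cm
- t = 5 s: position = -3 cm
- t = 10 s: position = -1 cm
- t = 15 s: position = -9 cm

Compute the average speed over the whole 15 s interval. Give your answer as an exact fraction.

37/15 cm/s

Average speed = (total path length)/(elapsed time); on a piecewise-linear x-t graph the path length is Σ|Δx|.
0–2 s: |Δx| = |-8 − 10| = 18 cm
2–4 s: |Δx| = |-10 − -8| = 2 cm
4–5 s: |Δx| = |-3 − -10| = 7 cm
5–10 s: |Δx| = |-1 − -3| = 2 cm
10–15 s: |Δx| = |-9 − -1| = 8 cm
Total path = 37 cm; average speed = 37/15 = 37/15 cm/s.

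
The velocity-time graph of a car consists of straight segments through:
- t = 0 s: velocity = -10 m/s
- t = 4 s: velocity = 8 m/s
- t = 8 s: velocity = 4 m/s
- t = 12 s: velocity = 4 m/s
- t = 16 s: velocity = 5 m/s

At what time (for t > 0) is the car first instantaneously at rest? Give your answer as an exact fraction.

v changes sign on 0–4 s (from -10 to 8); the graph is linear there, so v = 0 at t = 0 + (10)·(4 − 0)/(8 − -10) = 20/9 s.

t = 20/9 s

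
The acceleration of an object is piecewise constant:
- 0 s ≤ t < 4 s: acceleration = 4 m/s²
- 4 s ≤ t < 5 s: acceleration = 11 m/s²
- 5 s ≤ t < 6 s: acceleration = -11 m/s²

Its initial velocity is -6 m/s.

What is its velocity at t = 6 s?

10 m/s

Δv equals the area under the a-t graph; then v = v₀ + Δv.
0–4 s: 4 × 4 = 16 m/s
4–5 s: 11 × 1 = 11 m/s
5–6 s: -11 × 1 = -11 m/s
Δv = 16 m/s, so v(6) = -6 + (16) = 10 m/s.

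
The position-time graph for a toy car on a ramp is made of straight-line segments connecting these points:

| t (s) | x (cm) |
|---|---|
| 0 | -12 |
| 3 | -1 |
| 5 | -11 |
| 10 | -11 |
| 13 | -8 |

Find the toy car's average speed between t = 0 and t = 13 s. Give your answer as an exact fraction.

24/13 cm/s

Average speed = (total path length)/(elapsed time); on a piecewise-linear x-t graph the path length is Σ|Δx|.
0–3 s: |Δx| = |-1 − -12| = 11 cm
3–5 s: |Δx| = |-11 − -1| = 10 cm
5–10 s: |Δx| = |-11 − -11| = 0 cm
10–13 s: |Δx| = |-8 − -11| = 3 cm
Total path = 24 cm; average speed = 24/13 = 24/13 cm/s.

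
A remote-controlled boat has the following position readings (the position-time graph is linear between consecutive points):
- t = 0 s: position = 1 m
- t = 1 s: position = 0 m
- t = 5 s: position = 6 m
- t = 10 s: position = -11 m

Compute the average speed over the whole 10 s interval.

Average speed = (total path length)/(elapsed time); on a piecewise-linear x-t graph the path length is Σ|Δx|.
0–1 s: |Δx| = |0 − 1| = 1 m
1–5 s: |Δx| = |6 − 0| = 6 m
5–10 s: |Δx| = |-11 − 6| = 17 m
Total path = 24 m; average speed = 24/10 = 2.4 m/s.

2.4 m/s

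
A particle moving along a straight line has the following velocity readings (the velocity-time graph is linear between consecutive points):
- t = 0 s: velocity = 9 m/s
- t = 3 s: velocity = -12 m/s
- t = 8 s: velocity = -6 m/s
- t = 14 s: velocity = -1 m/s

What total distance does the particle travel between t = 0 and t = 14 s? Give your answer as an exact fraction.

Distance (not displacement) is the total path length: add the absolute areas under v-t.
0–3 s: v = 0 at t = 9/7 s; triangle areas 81/14 + 72/7 = 225/14 m
3–8 s: |½(-12 + -6)(5)| = 45 m
8–14 s: |½(-6 + -1)(6)| = 21 m
Total distance = 1149/14 m

1149/14 m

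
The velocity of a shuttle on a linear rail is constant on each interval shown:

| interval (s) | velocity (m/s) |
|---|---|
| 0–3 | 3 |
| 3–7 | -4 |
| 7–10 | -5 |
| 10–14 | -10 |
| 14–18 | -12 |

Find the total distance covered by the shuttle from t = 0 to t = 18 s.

Distance (not displacement) is the total path length: add the absolute areas under v-t.
0–3 s: |3| × 3 = 9 m
3–7 s: |-4| × 4 = 16 m
7–10 s: |-5| × 3 = 15 m
10–14 s: |-10| × 4 = 40 m
14–18 s: |-12| × 4 = 48 m
Total distance = 128 m

128 m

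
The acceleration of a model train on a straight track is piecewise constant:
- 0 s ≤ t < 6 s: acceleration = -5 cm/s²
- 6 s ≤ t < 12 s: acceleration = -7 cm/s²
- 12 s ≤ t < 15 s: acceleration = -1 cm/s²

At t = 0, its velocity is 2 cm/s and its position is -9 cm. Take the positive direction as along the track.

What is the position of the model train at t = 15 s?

On each constant-a segment, Δv = aΔt and Δx = v₀Δt + ½aΔt²; chain segment to segment.
0–6 s: v starts 2 cm/s; Δx = 2·6 + ½·-5·6² = -78 cm; v ends -28 cm/s.
6–12 s: v starts -28 cm/s; Δx = -28·6 + ½·-7·6² = -294 cm; v ends -70 cm/s.
12–15 s: v starts -70 cm/s; Δx = -70·3 + ½·-1·3² = -214.5 cm; v ends -73 cm/s.
x(15) = -9 + Σ Δx = -595.5 cm.

-595.5 cm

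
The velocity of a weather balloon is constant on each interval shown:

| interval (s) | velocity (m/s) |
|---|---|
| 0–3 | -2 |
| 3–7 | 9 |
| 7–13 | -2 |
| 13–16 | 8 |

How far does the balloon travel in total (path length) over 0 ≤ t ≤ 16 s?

Total distance travelled is ∫|v| dt — sum the magnitudes of each area piece.
0–3 s: |-2| × 3 = 6 m
3–7 s: |9| × 4 = 36 m
7–13 s: |-2| × 6 = 12 m
13–16 s: |8| × 3 = 24 m
Total distance = 78 m

78 m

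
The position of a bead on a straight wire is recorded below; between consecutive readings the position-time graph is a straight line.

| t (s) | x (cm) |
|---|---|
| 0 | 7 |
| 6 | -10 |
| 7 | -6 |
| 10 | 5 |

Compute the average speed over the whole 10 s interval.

Average speed = (total path length)/(elapsed time); on a piecewise-linear x-t graph the path length is Σ|Δx|.
0–6 s: |Δx| = |-10 − 7| = 17 cm
6–7 s: |Δx| = |-6 − -10| = 4 cm
7–10 s: |Δx| = |5 − -6| = 11 cm
Total path = 32 cm; average speed = 32/10 = 3.2 cm/s.

3.2 cm/s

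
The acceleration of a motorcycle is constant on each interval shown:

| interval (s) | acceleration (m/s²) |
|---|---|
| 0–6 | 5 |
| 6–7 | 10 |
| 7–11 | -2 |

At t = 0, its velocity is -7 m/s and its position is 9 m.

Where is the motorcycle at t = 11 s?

201 m

On each constant-a segment, Δv = aΔt and Δx = v₀Δt + ½aΔt²; chain segment to segment.
0–6 s: v starts -7 m/s; Δx = -7·6 + ½·5·6² = 48 m; v ends 23 m/s.
6–7 s: v starts 23 m/s; Δx = 23·1 + ½·10·1² = 28 m; v ends 33 m/s.
7–11 s: v starts 33 m/s; Δx = 33·4 + ½·-2·4² = 116 m; v ends 25 m/s.
x(11) = 9 + Σ Δx = 201 m.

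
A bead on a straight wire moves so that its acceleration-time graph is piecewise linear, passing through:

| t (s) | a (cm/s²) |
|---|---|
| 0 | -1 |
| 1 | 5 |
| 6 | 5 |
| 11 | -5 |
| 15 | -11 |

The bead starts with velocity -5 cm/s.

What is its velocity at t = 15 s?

-10 cm/s

Δv equals the area under the a-t graph; then v = v₀ + Δv.
0–1 s: ½(-1 + 5)(1) = 2 cm/s
1–6 s: 5 × 5 = 25 cm/s
6–11 s: ½(5 + -5)(5) = 0 cm/s
11–15 s: ½(-5 + -11)(4) = -32 cm/s
Δv = -5 cm/s, so v(15) = -5 + (-5) = -10 cm/s.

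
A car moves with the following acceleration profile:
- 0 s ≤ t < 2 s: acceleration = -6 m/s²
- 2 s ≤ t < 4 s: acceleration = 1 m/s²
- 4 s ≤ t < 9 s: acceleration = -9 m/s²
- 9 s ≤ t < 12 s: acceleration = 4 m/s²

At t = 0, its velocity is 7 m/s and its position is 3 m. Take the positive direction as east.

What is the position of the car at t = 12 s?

On each constant-a segment, Δv = aΔt and Δx = v₀Δt + ½aΔt²; chain segment to segment.
0–2 s: v starts 7 m/s; Δx = 7·2 + ½·-6·2² = 2 m; v ends -5 m/s.
2–4 s: v starts -5 m/s; Δx = -5·2 + ½·1·2² = -8 m; v ends -3 m/s.
4–9 s: v starts -3 m/s; Δx = -3·5 + ½·-9·5² = -127.5 m; v ends -48 m/s.
9–12 s: v starts -48 m/s; Δx = -48·3 + ½·4·3² = -126 m; v ends -36 m/s.
x(12) = 3 + Σ Δx = -256.5 m.

-256.5 m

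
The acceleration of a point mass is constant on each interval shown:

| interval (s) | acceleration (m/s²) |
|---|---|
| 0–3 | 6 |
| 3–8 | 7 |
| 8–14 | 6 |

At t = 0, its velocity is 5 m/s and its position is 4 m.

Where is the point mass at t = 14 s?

On each constant-a segment, Δv = aΔt and Δx = v₀Δt + ½aΔt²; chain segment to segment.
0–3 s: v starts 5 m/s; Δx = 5·3 + ½·6·3² = 42 m; v ends 23 m/s.
3–8 s: v starts 23 m/s; Δx = 23·5 + ½·7·5² = 202.5 m; v ends 58 m/s.
8–14 s: v starts 58 m/s; Δx = 58·6 + ½·6·6² = 456 m; v ends 94 m/s.
x(14) = 4 + Σ Δx = 704.5 m.

704.5 m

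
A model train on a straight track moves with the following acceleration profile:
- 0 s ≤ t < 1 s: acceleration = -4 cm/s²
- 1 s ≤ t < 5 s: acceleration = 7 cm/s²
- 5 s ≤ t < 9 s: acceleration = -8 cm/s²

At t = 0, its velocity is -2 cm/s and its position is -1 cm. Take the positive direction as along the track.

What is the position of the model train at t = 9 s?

51 cm

On each constant-a segment, Δv = aΔt and Δx = v₀Δt + ½aΔt²; chain segment to segment.
0–1 s: v starts -2 cm/s; Δx = -2·1 + ½·-4·1² = -4 cm; v ends -6 cm/s.
1–5 s: v starts -6 cm/s; Δx = -6·4 + ½·7·4² = 32 cm; v ends 22 cm/s.
5–9 s: v starts 22 cm/s; Δx = 22·4 + ½·-8·4² = 24 cm; v ends -10 cm/s.
x(9) = -1 + Σ Δx = 51 cm.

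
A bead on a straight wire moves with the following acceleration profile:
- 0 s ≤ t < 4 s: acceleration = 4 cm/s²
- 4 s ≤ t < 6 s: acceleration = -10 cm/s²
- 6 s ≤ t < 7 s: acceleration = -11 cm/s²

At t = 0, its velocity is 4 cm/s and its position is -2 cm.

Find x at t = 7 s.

On each constant-a segment, Δv = aΔt and Δx = v₀Δt + ½aΔt²; chain segment to segment.
0–4 s: v starts 4 cm/s; Δx = 4·4 + ½·4·4² = 48 cm; v ends 20 cm/s.
4–6 s: v starts 20 cm/s; Δx = 20·2 + ½·-10·2² = 20 cm; v ends 0 cm/s.
6–7 s: v starts 0 cm/s; Δx = 0·1 + ½·-11·1² = -5.5 cm; v ends -11 cm/s.
x(7) = -2 + Σ Δx = 60.5 cm.

60.5 cm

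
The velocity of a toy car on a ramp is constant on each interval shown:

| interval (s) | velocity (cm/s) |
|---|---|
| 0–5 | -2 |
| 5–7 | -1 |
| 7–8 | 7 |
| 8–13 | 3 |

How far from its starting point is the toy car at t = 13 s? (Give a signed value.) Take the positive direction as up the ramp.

Net displacement equals the area under the velocity-time graph (areas below the axis count negative).
0–5 s: -2 × 5 = -10 cm
5–7 s: -1 × 2 = -2 cm
7–8 s: 7 × 1 = 7 cm
8–13 s: 3 × 5 = 15 cm
Net displacement = 10 cm

10 cm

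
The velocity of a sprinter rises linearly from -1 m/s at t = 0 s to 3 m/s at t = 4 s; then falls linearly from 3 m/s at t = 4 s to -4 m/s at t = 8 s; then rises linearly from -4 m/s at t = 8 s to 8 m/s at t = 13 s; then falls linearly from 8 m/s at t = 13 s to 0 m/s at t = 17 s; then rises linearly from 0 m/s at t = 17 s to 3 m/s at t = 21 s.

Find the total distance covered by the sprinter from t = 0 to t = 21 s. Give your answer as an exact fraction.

1067/21 m

Total distance travelled is ∫|v| dt — sum the magnitudes of each area piece.
0–4 s: v = 0 at t = 1 s; triangle areas 0.5 + 4.5 = 5 m
4–8 s: v = 0 at t = 40/7 s; triangle areas 18/7 + 32/7 = 50/7 m
8–13 s: v = 0 at t = 29/3 s; triangle areas 10/3 + 40/3 = 50/3 m
13–17 s: |½(8 + 0)(4)| = 16 m
17–21 s: |½(0 + 3)(4)| = 6 m
Total distance = 1067/21 m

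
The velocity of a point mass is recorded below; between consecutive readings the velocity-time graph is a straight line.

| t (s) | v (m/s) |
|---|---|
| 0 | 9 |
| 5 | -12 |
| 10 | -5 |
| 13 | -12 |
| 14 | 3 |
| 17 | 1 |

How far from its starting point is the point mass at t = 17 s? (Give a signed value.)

-74 m

Net displacement equals the area under the velocity-time graph (areas below the axis count negative).
0–5 s: ½(9 + -12)(5) = -7.5 m
5–10 s: ½(-12 + -5)(5) = -42.5 m
10–13 s: ½(-5 + -12)(3) = -25.5 m
13–14 s: ½(-12 + 3)(1) = -4.5 m
14–17 s: ½(3 + 1)(3) = 6 m
Net displacement = -74 m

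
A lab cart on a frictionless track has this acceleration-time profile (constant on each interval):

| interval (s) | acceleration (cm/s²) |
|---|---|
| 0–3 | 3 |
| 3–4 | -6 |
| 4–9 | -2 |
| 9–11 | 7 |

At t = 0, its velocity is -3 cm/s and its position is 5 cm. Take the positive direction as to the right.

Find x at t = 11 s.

-18.5 cm

On each constant-a segment, Δv = aΔt and Δx = v₀Δt + ½aΔt²; chain segment to segment.
0–3 s: v starts -3 cm/s; Δx = -3·3 + ½·3·3² = 4.5 cm; v ends 6 cm/s.
3–4 s: v starts 6 cm/s; Δx = 6·1 + ½·-6·1² = 3 cm; v ends 0 cm/s.
4–9 s: v starts 0 cm/s; Δx = 0·5 + ½·-2·5² = -25 cm; v ends -10 cm/s.
9–11 s: v starts -10 cm/s; Δx = -10·2 + ½·7·2² = -6 cm; v ends 4 cm/s.
x(11) = 5 + Σ Δx = -18.5 cm.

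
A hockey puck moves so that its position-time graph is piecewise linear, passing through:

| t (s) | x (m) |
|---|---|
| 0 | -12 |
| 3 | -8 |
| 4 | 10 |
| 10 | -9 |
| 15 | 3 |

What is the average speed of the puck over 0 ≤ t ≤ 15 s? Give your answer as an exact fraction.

53/15 m/s

Average speed = (total path length)/(elapsed time); on a piecewise-linear x-t graph the path length is Σ|Δx|.
0–3 s: |Δx| = |-8 − -12| = 4 m
3–4 s: |Δx| = |10 − -8| = 18 m
4–10 s: |Δx| = |-9 − 10| = 19 m
10–15 s: |Δx| = |3 − -9| = 12 m
Total path = 53 m; average speed = 53/15 = 53/15 m/s.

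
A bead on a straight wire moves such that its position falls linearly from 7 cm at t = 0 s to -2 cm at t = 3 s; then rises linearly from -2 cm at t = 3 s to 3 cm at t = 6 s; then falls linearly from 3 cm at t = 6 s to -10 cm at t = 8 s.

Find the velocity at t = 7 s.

Velocity is the slope of the x-t graph on 6–8 s: (-10 − 3)/(8 − 6) = -6.5 cm/s.

-6.5 cm/s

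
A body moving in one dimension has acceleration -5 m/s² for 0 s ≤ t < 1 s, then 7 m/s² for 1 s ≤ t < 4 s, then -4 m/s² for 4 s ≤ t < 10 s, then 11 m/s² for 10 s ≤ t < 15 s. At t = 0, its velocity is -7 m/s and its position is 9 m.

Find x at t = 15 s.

39.5 m

On each constant-a segment, Δv = aΔt and Δx = v₀Δt + ½aΔt²; chain segment to segment.
0–1 s: v starts -7 m/s; Δx = -7·1 + ½·-5·1² = -9.5 m; v ends -12 m/s.
1–4 s: v starts -12 m/s; Δx = -12·3 + ½·7·3² = -4.5 m; v ends 9 m/s.
4–10 s: v starts 9 m/s; Δx = 9·6 + ½·-4·6² = -18 m; v ends -15 m/s.
10–15 s: v starts -15 m/s; Δx = -15·5 + ½·11·5² = 62.5 m; v ends 40 m/s.
x(15) = 9 + Σ Δx = 39.5 m.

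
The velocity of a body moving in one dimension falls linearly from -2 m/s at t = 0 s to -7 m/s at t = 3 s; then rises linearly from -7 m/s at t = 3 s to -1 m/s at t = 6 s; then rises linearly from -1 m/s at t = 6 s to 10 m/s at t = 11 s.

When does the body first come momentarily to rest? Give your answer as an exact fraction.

v changes sign on 6–11 s (from -1 to 10); the graph is linear there, so v = 0 at t = 6 + (1)·(11 − 6)/(10 − -1) = 71/11 s.

t = 71/11 s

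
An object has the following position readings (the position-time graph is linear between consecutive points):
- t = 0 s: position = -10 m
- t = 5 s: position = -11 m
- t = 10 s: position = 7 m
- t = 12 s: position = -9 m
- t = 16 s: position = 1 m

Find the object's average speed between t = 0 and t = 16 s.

2.8125 m/s

Average speed = (total path length)/(elapsed time); on a piecewise-linear x-t graph the path length is Σ|Δx|.
0–5 s: |Δx| = |-11 − -10| = 1 m
5–10 s: |Δx| = |7 − -11| = 18 m
10–12 s: |Δx| = |-9 − 7| = 16 m
12–16 s: |Δx| = |1 − -9| = 10 m
Total path = 45 m; average speed = 45/16 = 2.8125 m/s.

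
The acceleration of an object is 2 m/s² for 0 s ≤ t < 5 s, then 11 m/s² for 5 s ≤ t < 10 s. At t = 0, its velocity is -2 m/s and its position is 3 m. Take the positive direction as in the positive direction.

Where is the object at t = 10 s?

195.5 m

On each constant-a segment, Δv = aΔt and Δx = v₀Δt + ½aΔt²; chain segment to segment.
0–5 s: v starts -2 m/s; Δx = -2·5 + ½·2·5² = 15 m; v ends 8 m/s.
5–10 s: v starts 8 m/s; Δx = 8·5 + ½·11·5² = 177.5 m; v ends 63 m/s.
x(10) = 3 + Σ Δx = 195.5 m.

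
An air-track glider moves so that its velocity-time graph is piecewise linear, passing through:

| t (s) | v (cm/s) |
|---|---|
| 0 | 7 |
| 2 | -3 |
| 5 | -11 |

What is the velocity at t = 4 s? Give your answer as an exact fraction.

-25/3 cm/s

On 2–5 s the graph is linear from -3 to -11 cm/s: v(4) = -3 + (-11 − -3)·(4 − 2)/(5 − 2) = -25/3 cm/s.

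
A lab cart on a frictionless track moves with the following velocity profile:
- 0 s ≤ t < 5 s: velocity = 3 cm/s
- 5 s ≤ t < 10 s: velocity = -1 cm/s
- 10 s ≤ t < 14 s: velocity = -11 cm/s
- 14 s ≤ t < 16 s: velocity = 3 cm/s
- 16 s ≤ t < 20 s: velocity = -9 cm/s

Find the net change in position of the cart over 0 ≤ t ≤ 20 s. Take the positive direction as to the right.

Displacement is the signed area under the v-t curve.
0–5 s: 3 × 5 = 15 cm
5–10 s: -1 × 5 = -5 cm
10–14 s: -11 × 4 = -44 cm
14–16 s: 3 × 2 = 6 cm
16–20 s: -9 × 4 = -36 cm
Net displacement = -64 cm

-64 cm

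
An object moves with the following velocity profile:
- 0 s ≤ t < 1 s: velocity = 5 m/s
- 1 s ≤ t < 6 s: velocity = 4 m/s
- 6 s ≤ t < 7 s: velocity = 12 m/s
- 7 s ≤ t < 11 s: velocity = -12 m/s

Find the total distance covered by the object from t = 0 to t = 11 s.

85 m

Distance (not displacement) is the total path length: add the absolute areas under v-t.
0–1 s: |5| × 1 = 5 m
1–6 s: |4| × 5 = 20 m
6–7 s: |12| × 1 = 12 m
7–11 s: |-12| × 4 = 48 m
Total distance = 85 m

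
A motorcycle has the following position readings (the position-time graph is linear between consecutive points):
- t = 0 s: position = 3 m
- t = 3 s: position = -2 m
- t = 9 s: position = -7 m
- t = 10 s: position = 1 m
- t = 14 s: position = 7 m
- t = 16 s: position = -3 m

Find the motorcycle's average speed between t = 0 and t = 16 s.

Average speed = (total path length)/(elapsed time); on a piecewise-linear x-t graph the path length is Σ|Δx|.
0–3 s: |Δx| = |-2 − 3| = 5 m
3–9 s: |Δx| = |-7 − -2| = 5 m
9–10 s: |Δx| = |1 − -7| = 8 m
10–14 s: |Δx| = |7 − 1| = 6 m
14–16 s: |Δx| = |-3 − 7| = 10 m
Total path = 34 m; average speed = 34/16 = 2.125 m/s.

2.125 m/s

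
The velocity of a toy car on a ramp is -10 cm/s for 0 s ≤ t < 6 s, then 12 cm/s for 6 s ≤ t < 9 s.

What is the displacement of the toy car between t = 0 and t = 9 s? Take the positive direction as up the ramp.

-24 cm

Displacement is the signed area under the v-t curve.
0–6 s: -10 × 6 = -60 cm
6–9 s: 12 × 3 = 36 cm
Net displacement = -24 cm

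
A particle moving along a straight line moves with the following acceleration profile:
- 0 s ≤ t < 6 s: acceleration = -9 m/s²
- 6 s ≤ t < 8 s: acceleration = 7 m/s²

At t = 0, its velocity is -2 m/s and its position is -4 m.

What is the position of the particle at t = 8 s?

-276 m

On each constant-a segment, Δv = aΔt and Δx = v₀Δt + ½aΔt²; chain segment to segment.
0–6 s: v starts -2 m/s; Δx = -2·6 + ½·-9·6² = -174 m; v ends -56 m/s.
6–8 s: v starts -56 m/s; Δx = -56·2 + ½·7·2² = -98 m; v ends -42 m/s.
x(8) = -4 + Σ Δx = -276 m.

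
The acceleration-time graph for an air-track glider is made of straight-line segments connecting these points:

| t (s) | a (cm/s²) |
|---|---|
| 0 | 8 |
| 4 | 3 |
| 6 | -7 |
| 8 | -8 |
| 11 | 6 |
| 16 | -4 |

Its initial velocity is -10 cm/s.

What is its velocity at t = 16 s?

Δv equals the area under the a-t graph; then v = v₀ + Δv.
0–4 s: ½(8 + 3)(4) = 22 cm/s
4–6 s: ½(3 + -7)(2) = -4 cm/s
6–8 s: ½(-7 + -8)(2) = -15 cm/s
8–11 s: ½(-8 + 6)(3) = -3 cm/s
11–16 s: ½(6 + -4)(5) = 5 cm/s
Δv = 5 cm/s, so v(16) = -10 + (5) = -5 cm/s.

-5 cm/s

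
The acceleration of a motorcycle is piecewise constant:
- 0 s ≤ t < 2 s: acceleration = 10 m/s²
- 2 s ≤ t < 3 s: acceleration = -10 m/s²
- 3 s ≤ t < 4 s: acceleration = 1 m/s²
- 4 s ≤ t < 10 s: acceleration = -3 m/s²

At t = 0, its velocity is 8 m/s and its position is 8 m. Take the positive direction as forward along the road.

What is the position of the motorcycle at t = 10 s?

On each constant-a segment, Δv = aΔt and Δx = v₀Δt + ½aΔt²; chain segment to segment.
0–2 s: v starts 8 m/s; Δx = 8·2 + ½·10·2² = 36 m; v ends 28 m/s.
2–3 s: v starts 28 m/s; Δx = 28·1 + ½·-10·1² = 23 m; v ends 18 m/s.
3–4 s: v starts 18 m/s; Δx = 18·1 + ½·1·1² = 18.5 m; v ends 19 m/s.
4–10 s: v starts 19 m/s; Δx = 19·6 + ½·-3·6² = 60 m; v ends 1 m/s.
x(10) = 8 + Σ Δx = 145.5 m.

145.5 m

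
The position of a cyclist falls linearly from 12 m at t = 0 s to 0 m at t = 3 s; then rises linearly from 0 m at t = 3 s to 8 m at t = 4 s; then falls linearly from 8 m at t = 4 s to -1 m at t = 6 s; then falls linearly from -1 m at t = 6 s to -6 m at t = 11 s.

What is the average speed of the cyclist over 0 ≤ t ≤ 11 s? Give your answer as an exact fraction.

34/11 m/s

Average speed = (total path length)/(elapsed time); on a piecewise-linear x-t graph the path length is Σ|Δx|.
0–3 s: |Δx| = |0 − 12| = 12 m
3–4 s: |Δx| = |8 − 0| = 8 m
4–6 s: |Δx| = |-1 − 8| = 9 m
6–11 s: |Δx| = |-6 − -1| = 5 m
Total path = 34 m; average speed = 34/11 = 34/11 m/s.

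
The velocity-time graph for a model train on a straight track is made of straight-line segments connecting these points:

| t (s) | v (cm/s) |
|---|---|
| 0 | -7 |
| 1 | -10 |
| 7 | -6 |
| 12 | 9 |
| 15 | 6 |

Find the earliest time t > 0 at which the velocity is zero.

v changes sign on 7–12 s (from -6 to 9); the graph is linear there, so v = 0 at t = 7 + (6)·(12 − 7)/(9 − -6) = 9 s.

t = 9 s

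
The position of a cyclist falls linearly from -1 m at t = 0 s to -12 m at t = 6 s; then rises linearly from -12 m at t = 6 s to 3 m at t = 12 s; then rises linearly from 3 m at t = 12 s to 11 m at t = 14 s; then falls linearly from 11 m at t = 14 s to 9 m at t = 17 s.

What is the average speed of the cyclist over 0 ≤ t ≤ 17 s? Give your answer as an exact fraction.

Average speed = (total path length)/(elapsed time); on a piecewise-linear x-t graph the path length is Σ|Δx|.
0–6 s: |Δx| = |-12 − -1| = 11 m
6–12 s: |Δx| = |3 − -12| = 15 m
12–14 s: |Δx| = |11 − 3| = 8 m
14–17 s: |Δx| = |9 − 11| = 2 m
Total path = 36 m; average speed = 36/17 = 36/17 m/s.

36/17 m/s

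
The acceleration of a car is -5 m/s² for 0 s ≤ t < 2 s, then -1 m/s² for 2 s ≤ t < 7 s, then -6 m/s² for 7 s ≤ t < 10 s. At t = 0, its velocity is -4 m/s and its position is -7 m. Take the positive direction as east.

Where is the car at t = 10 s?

-191.5 m

On each constant-a segment, Δv = aΔt and Δx = v₀Δt + ½aΔt²; chain segment to segment.
0–2 s: v starts -4 m/s; Δx = -4·2 + ½·-5·2² = -18 m; v ends -14 m/s.
2–7 s: v starts -14 m/s; Δx = -14·5 + ½·-1·5² = -82.5 m; v ends -19 m/s.
7–10 s: v starts -19 m/s; Δx = -19·3 + ½·-6·3² = -84 m; v ends -37 m/s.
x(10) = -7 + Σ Δx = -191.5 m.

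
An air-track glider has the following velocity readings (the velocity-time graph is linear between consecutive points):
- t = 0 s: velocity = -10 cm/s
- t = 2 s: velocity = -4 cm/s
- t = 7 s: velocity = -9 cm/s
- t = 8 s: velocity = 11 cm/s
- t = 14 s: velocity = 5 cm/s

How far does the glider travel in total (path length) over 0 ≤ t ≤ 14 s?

Distance (not displacement) is the total path length: add the absolute areas under v-t.
0–2 s: |½(-10 + -4)(2)| = 14 cm
2–7 s: |½(-4 + -9)(5)| = 32.5 cm
7–8 s: v = 0 at t = 7.45 s; triangle areas 2.025 + 3.025 = 5.05 cm
8–14 s: |½(11 + 5)(6)| = 48 cm
Total distance = 99.55 cm

99.55 cm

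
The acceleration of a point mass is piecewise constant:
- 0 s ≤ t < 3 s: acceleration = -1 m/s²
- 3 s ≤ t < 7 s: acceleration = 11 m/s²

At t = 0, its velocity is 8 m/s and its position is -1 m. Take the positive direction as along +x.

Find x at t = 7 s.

On each constant-a segment, Δv = aΔt and Δx = v₀Δt + ½aΔt²; chain segment to segment.
0–3 s: v starts 8 m/s; Δx = 8·3 + ½·-1·3² = 19.5 m; v ends 5 m/s.
3–7 s: v starts 5 m/s; Δx = 5·4 + ½·11·4² = 108 m; v ends 49 m/s.
x(7) = -1 + Σ Δx = 126.5 m.

126.5 m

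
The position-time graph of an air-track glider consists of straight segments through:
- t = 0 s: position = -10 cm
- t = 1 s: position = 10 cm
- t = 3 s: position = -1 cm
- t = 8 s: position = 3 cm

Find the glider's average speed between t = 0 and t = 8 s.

4.375 cm/s

Average speed = (total path length)/(elapsed time); on a piecewise-linear x-t graph the path length is Σ|Δx|.
0–1 s: |Δx| = |10 − -10| = 20 cm
1–3 s: |Δx| = |-1 − 10| = 11 cm
3–8 s: |Δx| = |3 − -1| = 4 cm
Total path = 35 cm; average speed = 35/8 = 4.375 cm/s.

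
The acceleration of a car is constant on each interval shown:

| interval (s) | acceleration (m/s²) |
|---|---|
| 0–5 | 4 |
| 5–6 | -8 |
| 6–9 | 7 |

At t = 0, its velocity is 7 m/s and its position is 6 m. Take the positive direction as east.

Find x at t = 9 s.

On each constant-a segment, Δv = aΔt and Δx = v₀Δt + ½aΔt²; chain segment to segment.
0–5 s: v starts 7 m/s; Δx = 7·5 + ½·4·5² = 85 m; v ends 27 m/s.
5–6 s: v starts 27 m/s; Δx = 27·1 + ½·-8·1² = 23 m; v ends 19 m/s.
6–9 s: v starts 19 m/s; Δx = 19·3 + ½·7·3² = 88.5 m; v ends 40 m/s.
x(9) = 6 + Σ Δx = 202.5 m.

202.5 m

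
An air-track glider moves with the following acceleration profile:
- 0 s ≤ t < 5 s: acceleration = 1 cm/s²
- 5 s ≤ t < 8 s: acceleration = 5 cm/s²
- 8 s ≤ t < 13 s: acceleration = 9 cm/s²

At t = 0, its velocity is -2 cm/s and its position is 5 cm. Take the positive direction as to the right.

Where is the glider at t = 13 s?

On each constant-a segment, Δv = aΔt and Δx = v₀Δt + ½aΔt²; chain segment to segment.
0–5 s: v starts -2 cm/s; Δx = -2·5 + ½·1·5² = 2.5 cm; v ends 3 cm/s.
5–8 s: v starts 3 cm/s; Δx = 3·3 + ½·5·3² = 31.5 cm; v ends 18 cm/s.
8–13 s: v starts 18 cm/s; Δx = 18·5 + ½·9·5² = 202.5 cm; v ends 63 cm/s.
x(13) = 5 + Σ Δx = 241.5 cm.

241.5 cm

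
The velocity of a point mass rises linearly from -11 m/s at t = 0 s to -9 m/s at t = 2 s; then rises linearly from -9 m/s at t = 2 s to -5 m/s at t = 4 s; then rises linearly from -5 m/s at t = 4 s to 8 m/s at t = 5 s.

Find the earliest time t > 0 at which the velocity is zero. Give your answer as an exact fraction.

t = 57/13 s

v changes sign on 4–5 s (from -5 to 8); the graph is linear there, so v = 0 at t = 4 + (5)·(5 − 4)/(8 − -5) = 57/13 s.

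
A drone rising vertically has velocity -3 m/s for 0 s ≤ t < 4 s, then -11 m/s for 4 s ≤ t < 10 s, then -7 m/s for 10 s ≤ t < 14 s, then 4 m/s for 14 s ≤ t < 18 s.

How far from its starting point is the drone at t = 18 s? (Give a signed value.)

-90 m

Displacement is the signed area under the v-t curve.
0–4 s: -3 × 4 = -12 m
4–10 s: -11 × 6 = -66 m
10–14 s: -7 × 4 = -28 m
14–18 s: 4 × 4 = 16 m
Net displacement = -90 m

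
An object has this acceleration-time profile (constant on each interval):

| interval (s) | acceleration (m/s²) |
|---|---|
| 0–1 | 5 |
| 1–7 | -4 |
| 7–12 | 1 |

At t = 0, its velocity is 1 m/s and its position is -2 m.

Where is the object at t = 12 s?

-112 m

On each constant-a segment, Δv = aΔt and Δx = v₀Δt + ½aΔt²; chain segment to segment.
0–1 s: v starts 1 m/s; Δx = 1·1 + ½·5·1² = 3.5 m; v ends 6 m/s.
1–7 s: v starts 6 m/s; Δx = 6·6 + ½·-4·6² = -36 m; v ends -18 m/s.
7–12 s: v starts -18 m/s; Δx = -18·5 + ½·1·5² = -77.5 m; v ends -13 m/s.
x(12) = -2 + Σ Δx = -112 m.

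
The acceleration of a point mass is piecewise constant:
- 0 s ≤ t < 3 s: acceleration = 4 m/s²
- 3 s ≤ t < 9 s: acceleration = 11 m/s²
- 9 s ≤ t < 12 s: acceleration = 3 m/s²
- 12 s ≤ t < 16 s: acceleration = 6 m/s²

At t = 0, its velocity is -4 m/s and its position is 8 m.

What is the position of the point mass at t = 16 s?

875.5 m

On each constant-a segment, Δv = aΔt and Δx = v₀Δt + ½aΔt²; chain segment to segment.
0–3 s: v starts -4 m/s; Δx = -4·3 + ½·4·3² = 6 m; v ends 8 m/s.
3–9 s: v starts 8 m/s; Δx = 8·6 + ½·11·6² = 246 m; v ends 74 m/s.
9–12 s: v starts 74 m/s; Δx = 74·3 + ½·3·3² = 235.5 m; v ends 83 m/s.
12–16 s: v starts 83 m/s; Δx = 83·4 + ½·6·4² = 380 m; v ends 107 m/s.
x(16) = 8 + Σ Δx = 875.5 m.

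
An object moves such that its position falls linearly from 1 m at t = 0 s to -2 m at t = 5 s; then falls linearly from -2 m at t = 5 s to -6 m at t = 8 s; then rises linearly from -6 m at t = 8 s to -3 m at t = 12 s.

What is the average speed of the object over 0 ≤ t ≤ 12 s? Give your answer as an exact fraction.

Average speed = (total path length)/(elapsed time); on a piecewise-linear x-t graph the path length is Σ|Δx|.
0–5 s: |Δx| = |-2 − 1| = 3 m
5–8 s: |Δx| = |-6 − -2| = 4 m
8–12 s: |Δx| = |-3 − -6| = 3 m
Total path = 10 m; average speed = 10/12 = 5/6 m/s.

5/6 m/s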